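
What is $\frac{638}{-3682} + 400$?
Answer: $\frac{736081}{1841} \approx 399.83$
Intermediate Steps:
$\frac{638}{-3682} + 400 = 638 \left(- \frac{1}{3682}\right) + 400 = - \frac{319}{1841} + 400 = \frac{736081}{1841}$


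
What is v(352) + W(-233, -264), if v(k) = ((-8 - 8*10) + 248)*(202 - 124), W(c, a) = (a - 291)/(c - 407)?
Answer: 1597551/128 ≈ 12481.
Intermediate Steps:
W(c, a) = (-291 + a)/(-407 + c)
v(k) = 12480 (v(k) = ((-8 - 80) + 248)*78 = (-88 + 248)*78 = 160*78 = 12480)
v(352) + W(-233, -264) = 12480 + (-291 - 264)/(-407 - 233) = 12480 - 555/(-640) = 12480 - 1/640*(-555) = 12480 + 111/128 = 1597551/128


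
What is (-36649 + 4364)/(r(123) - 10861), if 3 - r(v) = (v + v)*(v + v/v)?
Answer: 32285/41362 ≈ 0.78055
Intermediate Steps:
r(v) = 3 - 2*v*(1 + v) (r(v) = 3 - (v + v)*(v + v/v) = 3 - 2*v*(v + 1) = 3 - 2*v*(1 + v))
(-36649 + 4364)/(r(123) - 10861) = (-36649 + 4364)/((3 - 2*123 - 2*123²) - 10861) = -32285/((3 - 246 - 2*15129) - 10861) = -32285/((3 - 246 - 30258) - 10861) = -32285/(-30501 - 10861) = -32285/(-41362) = -32285*(-1/41362) = 32285/41362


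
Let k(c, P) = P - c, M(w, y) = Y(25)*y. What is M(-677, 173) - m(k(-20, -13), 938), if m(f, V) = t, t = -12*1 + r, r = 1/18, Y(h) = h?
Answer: 78065/18 ≈ 4336.9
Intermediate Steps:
M(w, y) = 25*y
r = 1/18 ≈ 0.055556
t = -215/18 (t = -12*1 + 1/18 = -12 + 1/18 = -215/18 ≈ -11.944)
m(f, V) = -215/18
M(-677, 173) - m(k(-20, -13), 938) = 25*173 - 1*(-215/18) = 4325 + 215/18 = 78065/18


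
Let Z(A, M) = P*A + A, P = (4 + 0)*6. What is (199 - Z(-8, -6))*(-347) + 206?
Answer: -138247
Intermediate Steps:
P = 24 (P = 4*6 = 24)
Z(A, M) = 25*A (Z(A, M) = 24*A + A = 25*A)
(199 - Z(-8, -6))*(-347) + 206 = (199 - 25*(-8))*(-347) + 206 = (199 - 1*(-200))*(-347) + 206 = (199 + 200)*(-347) + 206 = 399*(-347) + 206 = -138453 + 206 = -138247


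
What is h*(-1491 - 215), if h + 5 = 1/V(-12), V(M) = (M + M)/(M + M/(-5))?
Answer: 39238/5 ≈ 7847.6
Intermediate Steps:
V(M) = 5/2 (V(M) = (2*M)/(M + M*(-1/5)) = (2*M)/(M - M/5) = (2*M)/((4*M/5)) = (2*M)*(5/(4*M)) = 5/2)
h = -23/5 (h = -5 + 1/(5/2) = -5 + 2/5 = -23/5 ≈ -4.6000)
h*(-1491 - 215) = -23*(-1491 - 215)/5 = -23/5*(-1706) = 39238/5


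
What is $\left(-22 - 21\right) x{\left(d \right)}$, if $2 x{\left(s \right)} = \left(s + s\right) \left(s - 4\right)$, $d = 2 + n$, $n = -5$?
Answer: $-903$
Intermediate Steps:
$d = -3$ ($d = 2 - 5 = -3$)
$x{\left(s \right)} = s \left(-4 + s\right)$ ($x{\left(s \right)} = \frac{\left(s + s\right) \left(s - 4\right)}{2} = \frac{2 s \left(-4 + s\right)}{2} = s \left(-4 + s\right)$)
$\left(-22 - 21\right) x{\left(d \right)} = \left(-22 - 21\right) \left(- 3 \left(-4 - 3\right)\right) = - 43 \left(\left(-3\right) \left(-7\right)\right) = \left(-43\right) 21 = -903$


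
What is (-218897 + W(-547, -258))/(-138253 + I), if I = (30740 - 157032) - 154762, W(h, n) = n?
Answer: 219155/419307 ≈ 0.52266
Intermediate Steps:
I = -281054 (I = -126292 - 154762 = -281054)
(-218897 + W(-547, -258))/(-138253 + I) = (-218897 - 258)/(-138253 - 281054) = -219155/(-419307) = -219155*(-1/419307) = 219155/419307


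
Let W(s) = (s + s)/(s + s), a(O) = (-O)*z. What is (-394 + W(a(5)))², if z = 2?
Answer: 154449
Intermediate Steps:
a(O) = -2*O (a(O) = -O*2 = -2*O)
W(s) = 1 (W(s) = (2*s)/((2*s)) = (2*s)*(1/(2*s)) = 1)
(-394 + W(a(5)))² = (-394 + 1)² = (-393)² = 154449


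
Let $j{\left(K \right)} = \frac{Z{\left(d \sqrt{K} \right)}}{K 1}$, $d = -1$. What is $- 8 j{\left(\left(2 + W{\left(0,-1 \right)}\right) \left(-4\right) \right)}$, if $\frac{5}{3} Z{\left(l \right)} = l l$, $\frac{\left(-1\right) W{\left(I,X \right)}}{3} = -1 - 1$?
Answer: $- \frac{24}{5} \approx -4.8$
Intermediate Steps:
$W{\left(I,X \right)} = 6$ ($W{\left(I,X \right)} = - 3 \left(-1 - 1\right) = \left(-3\right) \left(-2\right) = 6$)
$Z{\left(l \right)} = \frac{3 l^{2}}{5}$ ($Z{\left(l \right)} = \frac{3 l l}{5} = \frac{3 l^{2}}{5}$)
$j{\left(K \right)} = \frac{3}{5}$ ($j{\left(K \right)} = \frac{\frac{3}{5} \left(- \sqrt{K}\right)^{2}}{K 1} = \frac{\frac{3}{5} K}{K} = \frac{3}{5}$)
$- 8 j{\left(\left(2 + W{\left(0,-1 \right)}\right) \left(-4\right) \right)} = \left(-8\right) \frac{3}{5} = - \frac{24}{5}$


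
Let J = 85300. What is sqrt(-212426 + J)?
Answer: I*sqrt(127126) ≈ 356.55*I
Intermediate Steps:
sqrt(-212426 + J) = sqrt(-212426 + 85300) = sqrt(-127126) = I*sqrt(127126)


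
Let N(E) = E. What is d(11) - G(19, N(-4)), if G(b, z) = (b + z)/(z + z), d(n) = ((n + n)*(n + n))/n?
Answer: 367/8 ≈ 45.875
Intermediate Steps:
d(n) = 4*n (d(n) = ((2*n)*(2*n))/n = (4*n²)/n = 4*n)
G(b, z) = (b + z)/(2*z) (G(b, z) = (b + z)/((2*z)) = (b + z)*(1/(2*z)) = (b + z)/(2*z))
d(11) - G(19, N(-4)) = 4*11 - (19 - 4)/(2*(-4)) = 44 - (-1)*15/(2*4) = 44 - 1*(-15/8) = 44 + 15/8 = 367/8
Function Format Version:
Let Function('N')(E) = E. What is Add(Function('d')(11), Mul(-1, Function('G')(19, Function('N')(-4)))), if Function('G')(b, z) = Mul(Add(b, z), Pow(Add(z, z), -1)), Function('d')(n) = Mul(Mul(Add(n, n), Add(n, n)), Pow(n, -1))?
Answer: Rational(367, 8) ≈ 45.875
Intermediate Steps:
Function('d')(n) = Mul(4, n) (Function('d')(n) = Mul(Mul(Mul(2, n), Mul(2, n)), Pow(n, -1)) = Mul(Mul(4, Pow(n, 2)), Pow(n, -1)) = Mul(4, n))
Function('G')(b, z) = Mul(Rational(1, 2), Pow(z, -1), Add(b, z)) (Function('G')(b, z) = Mul(Add(b, z), Pow(Mul(2, z), -1)) = Mul(Add(b, z), Mul(Rational(1, 2), Pow(z, -1))) = Mul(Rational(1, 2), Pow(z, -1), Add(b, z)))
Add(Function('d')(11), Mul(-1, Function('G')(19, Function('N')(-4)))) = Add(Mul(4, 11), Mul(-1, Mul(Rational(1, 2), Pow(-4, -1), Add(19, -4)))) = Add(44, Mul(-1, Mul(Rational(1, 2), Rational(-1, 4), 15))) = Add(44, Mul(-1, Rational(-15, 8))) = Add(44, Rational(15, 8)) = Rational(367, 8)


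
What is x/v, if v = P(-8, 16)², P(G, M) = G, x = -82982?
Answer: -41491/32 ≈ -1296.6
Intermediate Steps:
v = 64 (v = (-8)² = 64)
x/v = -82982/64 = -82982*1/64 = -41491/32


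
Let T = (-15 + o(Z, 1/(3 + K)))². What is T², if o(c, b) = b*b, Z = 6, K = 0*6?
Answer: 322417936/6561 ≈ 49142.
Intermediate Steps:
K = 0
o(c, b) = b²
T = 17956/81 (T = (-15 + (1/(3 + 0))²)² = (-15 + (1/3)²)² = (-15 + (⅓)²)² = (-15 + ⅑)² = (-134/9)² = 17956/81 ≈ 221.68)
T² = (17956/81)² = 322417936/6561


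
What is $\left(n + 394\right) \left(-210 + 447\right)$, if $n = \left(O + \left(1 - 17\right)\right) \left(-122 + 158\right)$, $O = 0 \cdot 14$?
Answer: $-43134$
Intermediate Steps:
$O = 0$
$n = -576$ ($n = \left(0 + \left(1 - 17\right)\right) \left(-122 + 158\right) = \left(0 + \left(1 - 17\right)\right) 36 = \left(0 - 16\right) 36 = \left(-16\right) 36 = -576$)
$\left(n + 394\right) \left(-210 + 447\right) = \left(-576 + 394\right) \left(-210 + 447\right) = \left(-182\right) 237 = -43134$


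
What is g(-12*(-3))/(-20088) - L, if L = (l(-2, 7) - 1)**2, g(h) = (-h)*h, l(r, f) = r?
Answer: -277/31 ≈ -8.9355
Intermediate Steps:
g(h) = -h**2
L = 9 (L = (-2 - 1)**2 = (-3)**2 = 9)
g(-12*(-3))/(-20088) - L = -(-12*(-3))**2/(-20088) - 1*9 = -1*36**2*(-1/20088) - 9 = -1*1296*(-1/20088) - 9 = -1296*(-1/20088) - 9 = 2/31 - 9 = -277/31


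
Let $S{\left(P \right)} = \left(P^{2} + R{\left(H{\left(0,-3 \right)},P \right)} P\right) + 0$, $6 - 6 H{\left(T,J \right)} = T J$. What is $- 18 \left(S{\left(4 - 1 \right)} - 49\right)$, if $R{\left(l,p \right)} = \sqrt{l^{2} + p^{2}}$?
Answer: $720 - 54 \sqrt{10} \approx 549.24$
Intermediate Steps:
$H{\left(T,J \right)} = 1 - \frac{J T}{6}$ ($H{\left(T,J \right)} = 1 - \frac{T J}{6} = 1 - \frac{J T}{6}$)
$S{\left(P \right)} = P^{2} + P \sqrt{1 + P^{2}}$ ($S{\left(P \right)} = \left(P^{2} + \sqrt{\left(1 - \left(- \frac{1}{2}\right) 0\right)^{2} + P^{2}} P\right) + 0 = \left(P^{2} + \sqrt{\left(1 + 0\right)^{2} + P^{2}} P\right) + 0 = \left(P^{2} + \sqrt{1^{2} + P^{2}} P\right) + 0 = \left(P^{2} + \sqrt{1 + P^{2}} P\right) + 0 = \left(P^{2} + P \sqrt{1 + P^{2}}\right) + 0 = P^{2} + P \sqrt{1 + P^{2}}$)
$- 18 \left(S{\left(4 - 1 \right)} - 49\right) = - 18 \left(\left(4 - 1\right) \left(\left(4 - 1\right) + \sqrt{1 + \left(4 - 1\right)^{2}}\right) - 49\right) = - 18 \left(3 \left(3 + \sqrt{1 + 3^{2}}\right) - 49\right) = - 18 \left(3 \left(3 + \sqrt{1 + 9}\right) - 49\right) = - 18 \left(3 \left(3 + \sqrt{10}\right) - 49\right) = - 18 \left(\left(9 + 3 \sqrt{10}\right) - 49\right) = - 18 \left(-40 + 3 \sqrt{10}\right) = 720 - 54 \sqrt{10}$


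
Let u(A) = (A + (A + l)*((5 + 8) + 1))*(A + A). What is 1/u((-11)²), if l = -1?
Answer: 1/435842 ≈ 2.2944e-6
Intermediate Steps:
u(A) = 2*A*(-14 + 15*A) (u(A) = (A + (A - 1)*((5 + 8) + 1))*(A + A) = (A + (-1 + A)*(13 + 1))*(2*A) = (A + (-1 + A)*14)*(2*A) = (A + (-14 + 14*A))*(2*A) = (-14 + 15*A)*(2*A) = 2*A*(-14 + 15*A))
1/u((-11)²) = 1/(2*(-11)²*(-14 + 15*(-11)²)) = 1/(2*121*(-14 + 15*121)) = 1/(2*121*(-14 + 1815)) = 1/(2*121*1801) = 1/435842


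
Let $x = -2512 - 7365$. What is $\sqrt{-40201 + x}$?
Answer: $7 i \sqrt{1022} \approx 223.78 i$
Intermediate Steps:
$x = -9877$ ($x = -2512 - 7365 = -9877$)
$\sqrt{-40201 + x} = \sqrt{-40201 - 9877} = \sqrt{-50078} = 7 i \sqrt{1022}$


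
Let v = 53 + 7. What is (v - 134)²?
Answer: 5476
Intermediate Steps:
v = 60
(v - 134)² = (60 - 134)² = (-74)² = 5476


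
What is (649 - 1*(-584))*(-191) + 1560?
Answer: -233943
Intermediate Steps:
(649 - 1*(-584))*(-191) + 1560 = (649 + 584)*(-191) + 1560 = 1233*(-191) + 1560 = -235503 + 1560 = -233943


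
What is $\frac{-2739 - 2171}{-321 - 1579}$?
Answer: $\frac{491}{190} \approx 2.5842$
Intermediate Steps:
$\frac{-2739 - 2171}{-321 - 1579} = - \frac{4910}{-1900} = \left(-4910\right) \left(- \frac{1}{1900}\right) = \frac{491}{190}$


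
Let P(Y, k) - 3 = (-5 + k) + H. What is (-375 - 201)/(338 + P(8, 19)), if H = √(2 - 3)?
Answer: -102240/63013 + 288*I/63013 ≈ -1.6225 + 0.0045705*I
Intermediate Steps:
H = I (H = √(-1) = I ≈ 1.0*I)
P(Y, k) = -2 + I + k (P(Y, k) = 3 + ((-5 + k) + I) = 3 + (-5 + I + k) = -2 + I + k)
(-375 - 201)/(338 + P(8, 19)) = (-375 - 201)/(338 + (-2 + I + 19)) = -576/(338 + (17 + I)) = -576*(355 - I)/126026 = -288*(355 - I)/63013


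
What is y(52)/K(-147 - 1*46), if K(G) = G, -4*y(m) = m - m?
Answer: 0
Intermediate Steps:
y(m) = 0 (y(m) = -(m - m)/4 = -¼*0 = 0)
y(52)/K(-147 - 1*46) = 0/(-147 - 1*46) = 0/(-147 - 46) = 0/(-193) = 0*(-1/193) = 0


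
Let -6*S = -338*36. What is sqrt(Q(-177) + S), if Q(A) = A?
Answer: sqrt(1851) ≈ 43.023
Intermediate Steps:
S = 2028 (S = -(-169)*36/3 = -1/6*(-12168) = 2028)
sqrt(Q(-177) + S) = sqrt(-177 + 2028) = sqrt(1851)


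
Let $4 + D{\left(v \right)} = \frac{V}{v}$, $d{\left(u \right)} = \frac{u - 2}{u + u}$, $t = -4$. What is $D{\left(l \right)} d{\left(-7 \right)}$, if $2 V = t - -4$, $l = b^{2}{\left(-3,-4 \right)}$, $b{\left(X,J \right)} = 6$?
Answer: $- \frac{18}{7} \approx -2.5714$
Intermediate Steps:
$d{\left(u \right)} = \frac{-2 + u}{2 u}$
$l = 36$ ($l = 6^{2} = 36$)
$V = 0$ ($V = \frac{-4 - -4}{2} = \frac{-4 + 4}{2} = \frac{1}{2} \cdot 0 = 0$)
$D{\left(v \right)} = -4$ ($D{\left(v \right)} = -4 + \frac{0}{v} = -4 + 0 = -4$)
$D{\left(l \right)} d{\left(-7 \right)} = - 4 \frac{-2 - 7}{2 \left(-7\right)} = - 4 \cdot \frac{1}{2} \left(- \frac{1}{7}\right) \left(-9\right) = \left(-4\right) \frac{9}{14} = - \frac{18}{7}$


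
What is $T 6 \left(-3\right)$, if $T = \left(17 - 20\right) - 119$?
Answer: $2196$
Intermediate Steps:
$T = -122$ ($T = -3 - 119 = -122$)
$T 6 \left(-3\right) = - 122 \cdot 6 \left(-3\right) = \left(-122\right) \left(-18\right) = 2196$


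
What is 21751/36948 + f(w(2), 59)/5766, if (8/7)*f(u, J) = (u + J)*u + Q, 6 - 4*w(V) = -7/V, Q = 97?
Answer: 5685962977/9089799168 ≈ 0.62553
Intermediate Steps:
w(V) = 3/2 + 7/(4*V) (w(V) = 3/2 - (-7)/(4*V) = 3/2 + 7/(4*V))
f(u, J) = 679/8 + 7*u*(J + u)/8 (f(u, J) = 7*((u + J)*u + 97)/8 = 7*((J + u)*u + 97)/8 = 7*(u*(J + u) + 97)/8 = 7*(97 + u*(J + u))/8 = 679/8 + 7*u*(J + u)/8)
21751/36948 + f(w(2), 59)/5766 = 21751/36948 + (679/8 + 7*((¼)*(7 + 6*2)/2)²/8 + (7/8)*59*((¼)*(7 + 6*2)/2))/5766 = 21751*(1/36948) + (679/8 + 7*((¼)*(½)*(7 + 12))²/8 + (7/8)*59*((¼)*(½)*(7 + 12)))*(1/5766) = 21751/36948 + (679/8 + 7*((¼)*(½)*19)²/8 + (7/8)*59*((¼)*(½)*19))*(1/5766) = 21751/36948 + (679/8 + 7*(19/8)²/8 + (7/8)*59*(19/8))*(1/5766) = 21751/36948 + (679/8 + (7/8)*(361/64) + 7847/64)*(1/5766) = 21751/36948 + (679/8 + 2527/512 + 7847/64)*(1/5766) = 21751/36948 + (108759/512)*(1/5766) = 21751/36948 + 36253/984064 = 5685962977/9089799168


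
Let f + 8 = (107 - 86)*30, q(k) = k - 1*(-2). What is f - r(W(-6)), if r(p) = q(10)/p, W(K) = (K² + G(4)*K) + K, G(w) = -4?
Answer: 5596/9 ≈ 621.78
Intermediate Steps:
q(k) = 2 + k (q(k) = k + 2 = 2 + k)
W(K) = K² - 3*K (W(K) = (K² - 4*K) + K = K² - 3*K)
f = 622 (f = -8 + (107 - 86)*30 = -8 + 21*30 = -8 + 630 = 622)
r(p) = 12/p (r(p) = (2 + 10)/p = 12/p)
f - r(W(-6)) = 622 - 12/((-6*(-3 - 6))) = 622 - 12/((-6*(-9))) = 622 - 12/54 = 622 - 1*2/9 = 622 - 2/9 = 5596/9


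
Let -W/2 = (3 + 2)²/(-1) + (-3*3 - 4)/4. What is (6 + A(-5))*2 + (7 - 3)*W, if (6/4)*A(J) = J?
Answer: 694/3 ≈ 231.33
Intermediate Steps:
A(J) = 2*J/3
W = 113/2 (W = -2*((3 + 2)²/(-1) + (-3*3 - 4)/4) = -2*(5²*(-1) + (-9 - 4)*(¼)) = -2*(25*(-1) - 13*¼) = -2*(-25 - 13/4) = -2*(-113/4) = 113/2 ≈ 56.500)
(6 + A(-5))*2 + (7 - 3)*W = (6 + (⅔)*(-5))*2 + (7 - 3)*(113/2) = (6 - 10/3)*2 + 4*(113/2) = (8/3)*2 + 226 = 16/3 + 226 = 694/3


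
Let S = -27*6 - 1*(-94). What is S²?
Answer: 4624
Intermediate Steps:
S = -68 (S = -162 + 94 = -68)
S² = (-68)² = 4624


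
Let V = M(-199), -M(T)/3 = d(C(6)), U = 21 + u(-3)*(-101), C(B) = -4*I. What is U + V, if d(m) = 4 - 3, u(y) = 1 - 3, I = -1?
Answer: 220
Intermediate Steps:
u(y) = -2
C(B) = 4 (C(B) = -4*(-1) = 4)
d(m) = 1
U = 223 (U = 21 - 2*(-101) = 21 + 202 = 223)
M(T) = -3 (M(T) = -3*1 = -3)
V = -3
U + V = 223 - 3 = 220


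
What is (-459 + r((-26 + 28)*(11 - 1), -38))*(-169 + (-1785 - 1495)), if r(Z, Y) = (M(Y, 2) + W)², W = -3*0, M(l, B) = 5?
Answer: 1496866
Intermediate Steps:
W = 0
r(Z, Y) = 25 (r(Z, Y) = (5 + 0)² = 5² = 25)
(-459 + r((-26 + 28)*(11 - 1), -38))*(-169 + (-1785 - 1495)) = (-459 + 25)*(-169 + (-1785 - 1495)) = -434*(-169 - 3280) = -434*(-3449) = 1496866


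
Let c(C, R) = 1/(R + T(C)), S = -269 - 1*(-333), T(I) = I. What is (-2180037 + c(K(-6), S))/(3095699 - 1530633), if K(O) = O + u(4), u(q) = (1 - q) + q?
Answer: -64311091/46169447 ≈ -1.3929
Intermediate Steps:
u(q) = 1
S = 64 (S = -269 + 333 = 64)
K(O) = 1 + O (K(O) = O + 1 = 1 + O)
c(C, R) = 1/(C + R) (c(C, R) = 1/(R + C) = 1/(C + R))
(-2180037 + c(K(-6), S))/(3095699 - 1530633) = (-2180037 + 1/((1 - 6) + 64))/(3095699 - 1530633) = (-2180037 + 1/(-5 + 64))/1565066 = (-2180037 + 1/59)*(1/1565066) = -128622182/59*1/1565066 = -64311091/46169447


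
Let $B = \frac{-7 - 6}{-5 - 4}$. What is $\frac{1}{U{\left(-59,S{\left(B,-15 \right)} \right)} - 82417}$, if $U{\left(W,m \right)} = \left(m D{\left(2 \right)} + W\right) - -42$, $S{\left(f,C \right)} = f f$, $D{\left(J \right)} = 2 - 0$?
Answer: $- \frac{81}{6676816} \approx -1.2132 \cdot 10^{-5}$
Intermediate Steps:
$D{\left(J \right)} = 2$ ($D{\left(J \right)} = 2 + 0 = 2$)
$B = \frac{13}{9}$ ($B = - \frac{13}{-9} = \left(-13\right) \left(- \frac{1}{9}\right) = \frac{13}{9} \approx 1.4444$)
$S{\left(f,C \right)} = f^{2}$
$U{\left(W,m \right)} = 42 + W + 2 m$ ($U{\left(W,m \right)} = \left(m 2 + W\right) - -42 = \left(2 m + W\right) + 42 = \left(W + 2 m\right) + 42 = 42 + W + 2 m$)
$\frac{1}{U{\left(-59,S{\left(B,-15 \right)} \right)} - 82417} = \frac{1}{\left(42 - 59 + 2 \left(\frac{13}{9}\right)^{2}\right) - 82417} = \frac{1}{\left(42 - 59 + 2 \cdot \frac{169}{81}\right) - 82417} = \frac{1}{\left(42 - 59 + \frac{338}{81}\right) - 82417} = \frac{1}{- \frac{1039}{81} - 82417} = \frac{1}{- \frac{6676816}{81}} = - \frac{81}{6676816}$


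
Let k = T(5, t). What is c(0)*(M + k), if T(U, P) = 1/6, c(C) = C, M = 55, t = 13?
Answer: 0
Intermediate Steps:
T(U, P) = ⅙
k = ⅙ ≈ 0.16667
c(0)*(M + k) = 0*(55 + ⅙) = 0*(331/6) = 0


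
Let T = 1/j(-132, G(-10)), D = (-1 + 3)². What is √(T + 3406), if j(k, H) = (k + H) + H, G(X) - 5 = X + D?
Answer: √61158002/134 ≈ 58.361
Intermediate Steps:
D = 4 (D = 2² = 4)
G(X) = 9 + X (G(X) = 5 + (X + 4) = 5 + (4 + X) = 9 + X)
j(k, H) = k + 2*H (j(k, H) = (H + k) + H = k + 2*H)
T = -1/134 (T = 1/(-132 + 2*(9 - 10)) = 1/(-132 + 2*(-1)) = 1/(-132 - 2) = 1/(-134) = -1/134 ≈ -0.0074627)
√(T + 3406) = √(-1/134 + 3406) = √(456403/134) = √61158002/134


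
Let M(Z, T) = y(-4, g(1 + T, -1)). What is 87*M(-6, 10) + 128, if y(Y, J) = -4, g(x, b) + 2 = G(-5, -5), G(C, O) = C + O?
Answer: -220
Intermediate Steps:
g(x, b) = -12 (g(x, b) = -2 + (-5 - 5) = -2 - 10 = -12)
M(Z, T) = -4
87*M(-6, 10) + 128 = 87*(-4) + 128 = -348 + 128 = -220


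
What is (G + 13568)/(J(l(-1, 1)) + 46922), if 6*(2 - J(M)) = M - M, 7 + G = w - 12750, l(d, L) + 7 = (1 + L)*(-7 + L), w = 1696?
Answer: 2507/46924 ≈ 0.053427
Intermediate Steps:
l(d, L) = -7 + (1 + L)*(-7 + L)
G = -11061 (G = -7 + (1696 - 12750) = -7 - 11054 = -11061)
J(M) = 2 (J(M) = 2 - (M - M)/6 = 2 - ⅙*0 = 2 + 0 = 2)
(G + 13568)/(J(l(-1, 1)) + 46922) = (-11061 + 13568)/(2 + 46922) = 2507/46924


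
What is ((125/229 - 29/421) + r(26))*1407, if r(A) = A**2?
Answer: 91762384476/96409 ≈ 9.5180e+5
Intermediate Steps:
((125/229 - 29/421) + r(26))*1407 = ((125/229 - 29/421) + 26**2)*1407 = ((125*(1/229) - 29*1/421) + 676)*1407 = ((125/229 - 29/421) + 676)*1407 = (45984/96409 + 676)*1407 = (65218468/96409)*1407 = 91762384476/96409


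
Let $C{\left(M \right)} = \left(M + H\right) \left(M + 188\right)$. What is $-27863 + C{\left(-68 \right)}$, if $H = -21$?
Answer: $-38543$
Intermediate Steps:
$C{\left(M \right)} = \left(-21 + M\right) \left(188 + M\right)$ ($C{\left(M \right)} = \left(M - 21\right) \left(M + 188\right) = \left(-21 + M\right) \left(188 + M\right)$)
$-27863 + C{\left(-68 \right)} = -27863 + \left(-3948 + \left(-68\right)^{2} + 167 \left(-68\right)\right) = -27863 - 10680 = -38543$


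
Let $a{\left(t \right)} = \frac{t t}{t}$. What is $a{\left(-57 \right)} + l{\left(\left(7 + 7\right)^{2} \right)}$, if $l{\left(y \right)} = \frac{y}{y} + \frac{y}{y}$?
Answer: $-55$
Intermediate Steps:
$l{\left(y \right)} = 2$ ($l{\left(y \right)} = 1 + 1 = 2$)
$a{\left(t \right)} = t$ ($a{\left(t \right)} = \frac{t^{2}}{t} = t$)
$a{\left(-57 \right)} + l{\left(\left(7 + 7\right)^{2} \right)} = -57 + 2 = -55$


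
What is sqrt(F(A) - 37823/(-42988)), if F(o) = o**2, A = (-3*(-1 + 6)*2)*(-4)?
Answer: sqrt(6653091802181)/21494 ≈ 120.00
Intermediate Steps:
A = 120 (A = (-3*5*2)*(-4) = -15*2*(-4) = -30*(-4) = 120)
sqrt(F(A) - 37823/(-42988)) = sqrt(120**2 - 37823/(-42988)) = sqrt(14400 - 37823*(-1/42988)) = sqrt(14400 + 37823/42988) = sqrt(619065023/42988) = sqrt(6653091802181)/21494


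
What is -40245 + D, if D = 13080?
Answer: -27165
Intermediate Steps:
-40245 + D = -40245 + 13080 = -27165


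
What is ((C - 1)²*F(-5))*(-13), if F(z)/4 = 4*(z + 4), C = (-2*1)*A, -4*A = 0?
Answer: 208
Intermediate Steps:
A = 0 (A = -¼*0 = 0)
C = 0 (C = -2*1*0 = -2*0 = 0)
F(z) = 64 + 16*z (F(z) = 4*(4*(z + 4)) = 4*(4*(4 + z)) = 4*(16 + 4*z) = 64 + 16*z)
((C - 1)²*F(-5))*(-13) = ((0 - 1)²*(64 + 16*(-5)))*(-13) = ((-1)²*(64 - 80))*(-13) = (1*(-16))*(-13) = -16*(-13) = 208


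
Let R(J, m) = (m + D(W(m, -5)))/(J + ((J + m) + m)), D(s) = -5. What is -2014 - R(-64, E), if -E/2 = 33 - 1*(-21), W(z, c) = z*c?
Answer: -692929/344 ≈ -2014.3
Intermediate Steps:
W(z, c) = c*z
E = -108 (E = -2*(33 - 1*(-21)) = -2*(33 + 21) = -2*54 = -108)
R(J, m) = (-5 + m)/(2*J + 2*m) (R(J, m) = (m - 5)/(J + ((J + m) + m)) = (-5 + m)/(J + (J + 2*m)) = (-5 + m)/(2*J + 2*m))
-2014 - R(-64, E) = -2014 - (-5 - 108)/(2*(-64 - 108)) = -2014 - (-113)/(2*(-172)) = -2014 - (-1)*(-113)/(2*172) = -2014 - 1*113/344 = -2014 - 113/344 = -692929/344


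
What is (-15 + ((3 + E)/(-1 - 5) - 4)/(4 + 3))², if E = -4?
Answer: 426409/1764 ≈ 241.73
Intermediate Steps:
(-15 + ((3 + E)/(-1 - 5) - 4)/(4 + 3))² = (-15 + ((3 - 4)/(-1 - 5) - 4)/(4 + 3))² = (-15 + (-1/(-6) - 4)/7)² = (-15 + (-1*(-⅙) - 4)*(⅐))² = (-15 + (⅙ - 4)*(⅐))² = (-15 - 23/6*⅐)² = (-15 - 23/42)² = (-653/42)² = 426409/1764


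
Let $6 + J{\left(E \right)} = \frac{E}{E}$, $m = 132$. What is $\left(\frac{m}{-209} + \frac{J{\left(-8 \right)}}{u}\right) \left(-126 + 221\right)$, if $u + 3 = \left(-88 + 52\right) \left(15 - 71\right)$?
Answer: $- \frac{121255}{2013} \approx -60.236$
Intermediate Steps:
$J{\left(E \right)} = -5$ ($J{\left(E \right)} = -6 + \frac{E}{E} = -6 + 1 = -5$)
$u = 2013$ ($u = -3 + \left(-88 + 52\right) \left(15 - 71\right) = -3 - -2016 = -3 + 2016 = 2013$)
$\left(\frac{m}{-209} + \frac{J{\left(-8 \right)}}{u}\right) \left(-126 + 221\right) = \left(\frac{132}{-209} - \frac{5}{2013}\right) \left(-126 + 221\right) = \left(132 \left(- \frac{1}{209}\right) - \frac{5}{2013}\right) 95 = \left(- \frac{12}{19} - \frac{5}{2013}\right) 95 = \left(- \frac{24251}{38247}\right) 95 = - \frac{121255}{2013}$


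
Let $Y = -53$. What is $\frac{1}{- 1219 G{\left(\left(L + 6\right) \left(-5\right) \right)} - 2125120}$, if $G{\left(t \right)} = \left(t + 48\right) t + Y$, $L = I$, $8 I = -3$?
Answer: $- \frac{64}{88263107} \approx -7.251 \cdot 10^{-7}$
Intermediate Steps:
$I = - \frac{3}{8}$ ($I = \frac{1}{8} \left(-3\right) = - \frac{3}{8} \approx -0.375$)
$L = - \frac{3}{8} \approx -0.375$
$G{\left(t \right)} = -53 + t \left(48 + t\right)$ ($G{\left(t \right)} = \left(t + 48\right) t - 53 = \left(48 + t\right) t - 53 = t \left(48 + t\right) - 53 = -53 + t \left(48 + t\right)$)
$\frac{1}{- 1219 G{\left(\left(L + 6\right) \left(-5\right) \right)} - 2125120} = \frac{1}{- 1219 \left(-53 + \left(\left(- \frac{3}{8} + 6\right) \left(-5\right)\right)^{2} + 48 \left(- \frac{3}{8} + 6\right) \left(-5\right)\right) - 2125120} = \frac{1}{- 1219 \left(-53 + \left(\frac{45}{8} \left(-5\right)\right)^{2} + 48 \cdot \frac{45}{8} \left(-5\right)\right) - 2125120} = \frac{1}{- 1219 \left(-53 + \left(- \frac{225}{8}\right)^{2} + 48 \left(- \frac{225}{8}\right)\right) - 2125120} = \frac{1}{- 1219 \left(-53 + \frac{50625}{64} - 1350\right) - 2125120} = \frac{1}{\left(-1219\right) \left(- \frac{39167}{64}\right) - 2125120} = \frac{1}{\frac{47744573}{64} - 2125120} = \frac{1}{- \frac{88263107}{64}} = - \frac{64}{88263107}$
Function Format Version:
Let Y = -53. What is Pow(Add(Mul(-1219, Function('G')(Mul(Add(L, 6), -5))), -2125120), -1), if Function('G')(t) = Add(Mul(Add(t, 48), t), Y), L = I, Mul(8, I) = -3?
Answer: Rational(-64, 88263107) ≈ -7.2510e-7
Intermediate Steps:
I = Rational(-3, 8) (I = Mul(Rational(1, 8), -3) = Rational(-3, 8) ≈ -0.37500)
L = Rational(-3, 8) ≈ -0.37500
Function('G')(t) = Add(-53, Mul(t, Add(48, t))) (Function('G')(t) = Add(Mul(Add(t, 48), t), -53) = Add(Mul(Add(48, t), t), -53) = Add(Mul(t, Add(48, t)), -53) = Add(-53, Mul(t, Add(48, t))))
Pow(Add(Mul(-1219, Function('G')(Mul(Add(L, 6), -5))), -2125120), -1) = Pow(Add(Mul(-1219, Add(-53, Pow(Mul(Add(Rational(-3, 8), 6), -5), 2), Mul(48, Mul(Add(Rational(-3, 8), 6), -5)))), -2125120), -1) = Pow(Add(Mul(-1219, Add(-53, Pow(Mul(Rational(45, 8), -5), 2), Mul(48, Mul(Rational(45, 8), -5)))), -2125120), -1) = Pow(Add(Mul(-1219, Add(-53, Pow(Rational(-225, 8), 2), Mul(48, Rational(-225, 8)))), -2125120), -1) = Pow(Add(Mul(-1219, Add(-53, Rational(50625, 64), -1350)), -2125120), -1) = Pow(Add(Mul(-1219, Rational(-39167, 64)), -2125120), -1) = Pow(Add(Rational(47744573, 64), -2125120), -1) = Pow(Rational(-88263107, 64), -1) = Rational(-64, 88263107)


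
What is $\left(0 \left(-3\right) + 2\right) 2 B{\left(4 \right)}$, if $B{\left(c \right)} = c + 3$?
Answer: $28$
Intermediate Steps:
$B{\left(c \right)} = 3 + c$
$\left(0 \left(-3\right) + 2\right) 2 B{\left(4 \right)} = \left(0 \left(-3\right) + 2\right) 2 \left(3 + 4\right) = \left(0 + 2\right) 2 \cdot 7 = 2 \cdot 2 \cdot 7 = 4 \cdot 7 = 28$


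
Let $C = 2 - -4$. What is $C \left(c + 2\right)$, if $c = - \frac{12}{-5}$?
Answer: $\frac{132}{5} \approx 26.4$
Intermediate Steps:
$c = \frac{12}{5}$ ($c = \left(-12\right) \left(- \frac{1}{5}\right) = \frac{12}{5} \approx 2.4$)
$C = 6$ ($C = 2 + 4 = 6$)
$C \left(c + 2\right) = 6 \left(\frac{12}{5} + 2\right) = 6 \cdot \frac{22}{5} = \frac{132}{5}$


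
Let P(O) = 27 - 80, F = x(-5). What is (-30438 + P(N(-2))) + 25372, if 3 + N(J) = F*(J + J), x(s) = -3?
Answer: -5119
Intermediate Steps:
F = -3
N(J) = -3 - 6*J (N(J) = -3 - 3*(J + J) = -3 - 6*J)
P(O) = -53
(-30438 + P(N(-2))) + 25372 = (-30438 - 53) + 25372 = -30491 + 25372 = -5119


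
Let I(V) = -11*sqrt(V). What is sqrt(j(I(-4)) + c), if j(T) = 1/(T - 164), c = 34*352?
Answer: sqrt(1638418380 + 110*I)/370 ≈ 109.4 + 3.6724e-6*I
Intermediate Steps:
c = 11968
j(T) = 1/(-164 + T)
sqrt(j(I(-4)) + c) = sqrt(1/(-164 - 22*I) + 11968) = sqrt((-164 + 22*I)/27380 + 11968) = sqrt(11968 + (-164 + 22*I)/27380)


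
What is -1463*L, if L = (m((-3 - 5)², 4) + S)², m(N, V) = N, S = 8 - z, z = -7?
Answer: -9130583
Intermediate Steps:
S = 15 (S = 8 - 1*(-7) = 8 + 7 = 15)
L = 6241 (L = ((-3 - 5)² + 15)² = ((-8)² + 15)² = (64 + 15)² = 79² = 6241)
-1463*L = -1463*6241 = -9130583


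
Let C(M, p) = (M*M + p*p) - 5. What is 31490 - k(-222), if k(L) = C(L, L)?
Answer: -67073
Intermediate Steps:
C(M, p) = -5 + M² + p² (C(M, p) = (M² + p²) - 5 = -5 + M² + p²)
k(L) = -5 + 2*L² (k(L) = -5 + L² + L² = -5 + 2*L²)
31490 - k(-222) = 31490 - (-5 + 2*(-222)²) = 31490 - (-5 + 2*49284) = 31490 - (-5 + 98568) = 31490 - 1*98563 = 31490 - 98563 = -67073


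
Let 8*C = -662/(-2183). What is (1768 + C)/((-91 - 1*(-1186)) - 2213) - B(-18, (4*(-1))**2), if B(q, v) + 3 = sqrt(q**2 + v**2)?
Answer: 13848621/9762376 - 2*sqrt(145) ≈ -22.665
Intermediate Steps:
C = 331/8732 (C = (-662/(-2183))/8 = (-662*(-1/2183))/8 = (1/8)*(662/2183) = 331/8732 ≈ 0.037907)
B(q, v) = -3 + sqrt(q**2 + v**2)
(1768 + C)/((-91 - 1*(-1186)) - 2213) - B(-18, (4*(-1))**2) = (1768 + 331/8732)/((-91 - 1*(-1186)) - 2213) - (-3 + sqrt((-18)**2 + ((4*(-1))**2)**2)) = 15438507/(8732*((-91 + 1186) - 2213)) - (-3 + sqrt(324 + ((-4)**2)**2)) = 15438507/(8732*(1095 - 2213)) - (-3 + sqrt(324 + 16**2)) = (15438507/8732)/(-1118) - (-3 + sqrt(324 + 256)) = (15438507/8732)*(-1/1118) - (-3 + sqrt(580)) = -15438507/9762376 - (-3 + 2*sqrt(145)) = -15438507/9762376 + (3 - 2*sqrt(145)) = 13848621/9762376 - 2*sqrt(145)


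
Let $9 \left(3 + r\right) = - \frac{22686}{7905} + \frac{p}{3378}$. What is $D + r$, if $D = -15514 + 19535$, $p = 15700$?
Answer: $\frac{160947435962}{40054635} \approx 4018.2$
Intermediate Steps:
$D = 4021$
$r = - \frac{112251373}{40054635}$ ($r = -3 + \frac{- \frac{22686}{7905} + \frac{15700}{3378}}{9} = -3 + \frac{\left(-22686\right) \frac{1}{7905} + 15700 \cdot \frac{1}{3378}}{9} = -3 + \frac{- \frac{7562}{2635} + \frac{7850}{1689}}{9} = -3 + \frac{1}{9} \cdot \frac{7912532}{4450515} = -3 + \frac{7912532}{40054635} = - \frac{112251373}{40054635} \approx -2.8025$)
$D + r = 4021 - \frac{112251373}{40054635} = \frac{160947435962}{40054635}$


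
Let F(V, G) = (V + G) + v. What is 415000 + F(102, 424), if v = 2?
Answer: 415528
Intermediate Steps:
F(V, G) = 2 + G + V (F(V, G) = (V + G) + 2 = (G + V) + 2 = 2 + G + V)
415000 + F(102, 424) = 415000 + (2 + 424 + 102) = 415000 + 528 = 415528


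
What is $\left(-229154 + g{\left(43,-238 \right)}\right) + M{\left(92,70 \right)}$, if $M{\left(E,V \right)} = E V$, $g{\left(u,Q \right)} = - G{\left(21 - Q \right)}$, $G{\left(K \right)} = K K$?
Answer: $-289795$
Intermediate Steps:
$G{\left(K \right)} = K^{2}$
$g{\left(u,Q \right)} = - \left(21 - Q\right)^{2}$
$\left(-229154 + g{\left(43,-238 \right)}\right) + M{\left(92,70 \right)} = \left(-229154 - \left(-21 - 238\right)^{2}\right) + 92 \cdot 70 = \left(-229154 - \left(-259\right)^{2}\right) + 6440 = \left(-229154 - 67081\right) + 6440 = -296235 + 6440 = -289795$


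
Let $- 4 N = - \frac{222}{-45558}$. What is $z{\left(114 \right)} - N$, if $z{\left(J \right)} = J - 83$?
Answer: $\frac{941569}{30372} \approx 31.001$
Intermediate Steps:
$N = - \frac{37}{30372}$ ($N = - \frac{\left(-222\right) \frac{1}{-45558}}{4} = - \frac{\left(-222\right) \left(- \frac{1}{45558}\right)}{4} = \left(- \frac{1}{4}\right) \frac{37}{7593} = - \frac{37}{30372} \approx -0.0012182$)
$z{\left(J \right)} = -83 + J$ ($z{\left(J \right)} = J - 83 = -83 + J$)
$z{\left(114 \right)} - N = \left(-83 + 114\right) - - \frac{37}{30372} = 31 + \frac{37}{30372} = \frac{941569}{30372}$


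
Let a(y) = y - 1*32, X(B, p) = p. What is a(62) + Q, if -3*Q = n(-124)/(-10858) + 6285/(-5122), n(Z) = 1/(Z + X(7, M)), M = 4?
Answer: 304413799639/10010641680 ≈ 30.409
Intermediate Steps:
n(Z) = 1/(4 + Z) (n(Z) = 1/(Z + 4) = 1/(4 + Z))
Q = 4094549239/10010641680 (Q = -(1/((4 - 124)*(-10858)) + 6285/(-5122))/3 = -(-1/10858/(-120) + 6285*(-1/5122))/3 = -(-1/120*(-1/10858) - 6285/5122)/3 = -(1/1302960 - 6285/5122)/3 = -1/3*(-4094549239/3336880560) = 4094549239/10010641680 ≈ 0.40902)
a(y) = -32 + y (a(y) = y - 32 = -32 + y)
a(62) + Q = (-32 + 62) + 4094549239/10010641680 = 30 + 4094549239/10010641680 = 304413799639/10010641680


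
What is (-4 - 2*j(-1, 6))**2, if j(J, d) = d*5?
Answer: 4096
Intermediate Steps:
j(J, d) = 5*d
(-4 - 2*j(-1, 6))**2 = (-4 - 10*6)**2 = (-4 - 2*30)**2 = (-4 - 60)**2 = (-64)**2 = 4096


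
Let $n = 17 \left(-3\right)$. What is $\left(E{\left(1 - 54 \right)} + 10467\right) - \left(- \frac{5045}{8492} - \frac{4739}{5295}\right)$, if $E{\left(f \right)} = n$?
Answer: $\frac{468423855103}{44965140} \approx 10417.0$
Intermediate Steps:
$n = -51$
$E{\left(f \right)} = -51$
$\left(E{\left(1 - 54 \right)} + 10467\right) - \left(- \frac{5045}{8492} - \frac{4739}{5295}\right) = \left(-51 + 10467\right) - \left(- \frac{5045}{8492} - \frac{4739}{5295}\right) = 10416 - - \frac{66956863}{44965140} = 10416 + \left(\frac{5045}{8492} + \frac{4739}{5295}\right) = 10416 + \frac{66956863}{44965140} = \frac{468423855103}{44965140}$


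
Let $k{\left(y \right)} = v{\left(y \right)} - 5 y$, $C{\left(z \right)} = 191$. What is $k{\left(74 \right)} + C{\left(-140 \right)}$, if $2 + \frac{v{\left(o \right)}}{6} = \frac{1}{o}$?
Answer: $- \frac{7064}{37} \approx -190.92$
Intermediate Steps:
$v{\left(o \right)} = -12 + \frac{6}{o}$
$k{\left(y \right)} = -12 - 5 y + \frac{6}{y}$ ($k{\left(y \right)} = \left(-12 + \frac{6}{y}\right) - 5 y = -12 - 5 y + \frac{6}{y}$)
$k{\left(74 \right)} + C{\left(-140 \right)} = \left(-12 - 370 + \frac{6}{74}\right) + 191 = \left(-12 - 370 + 6 \cdot \frac{1}{74}\right) + 191 = \left(-12 - 370 + \frac{3}{37}\right) + 191 = - \frac{14131}{37} + 191 = - \frac{7064}{37}$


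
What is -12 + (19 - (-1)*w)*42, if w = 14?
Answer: 1374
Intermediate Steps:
-12 + (19 - (-1)*w)*42 = -12 + (19 - (-1)*14)*42 = -12 + (19 - 1*(-14))*42 = -12 + (19 + 14)*42 = -12 + 33*42 = -12 + 1386 = 1374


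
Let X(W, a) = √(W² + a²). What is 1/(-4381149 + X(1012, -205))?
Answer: -4381149/19194465494032 - √1066169/19194465494032 ≈ -2.2830e-7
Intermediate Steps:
1/(-4381149 + X(1012, -205)) = 1/(-4381149 + √(1012² + (-205)²)) = 1/(-4381149 + √(1024144 + 42025)) = 1/(-4381149 + √1066169)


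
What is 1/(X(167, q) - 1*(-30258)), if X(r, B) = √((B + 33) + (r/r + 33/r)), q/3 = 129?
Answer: 2526543/76448102924 - √2936695/76448102924 ≈ 3.3027e-5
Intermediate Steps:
q = 387 (q = 3*129 = 387)
X(r, B) = √(34 + B + 33/r) (X(r, B) = √((33 + B) + (1 + 33/r)) = √(34 + B + 33/r))
1/(X(167, q) - 1*(-30258)) = 1/(√(34 + 387 + 33/167) - 1*(-30258)) = 1/(√(34 + 387 + 33*(1/167)) + 30258) = 1/(√(34 + 387 + 33/167) + 30258) = 1/(√(70340/167) + 30258) = 1/(2*√2936695/167 + 30258) = 1/(30258 + 2*√2936695/167)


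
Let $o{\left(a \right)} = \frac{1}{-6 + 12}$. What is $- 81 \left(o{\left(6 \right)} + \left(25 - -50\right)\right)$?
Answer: $- \frac{12177}{2} \approx -6088.5$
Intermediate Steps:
$o{\left(a \right)} = \frac{1}{6}$
$- 81 \left(o{\left(6 \right)} + \left(25 - -50\right)\right) = - 81 \left(\frac{1}{6} + \left(25 - -50\right)\right) = - 81 \left(\frac{1}{6} + \left(25 + 50\right)\right) = - 81 \left(\frac{1}{6} + 75\right) = \left(-81\right) \frac{451}{6} = - \frac{12177}{2}$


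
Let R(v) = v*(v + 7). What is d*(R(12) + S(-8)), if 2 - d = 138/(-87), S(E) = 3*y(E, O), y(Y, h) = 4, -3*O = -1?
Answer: 24960/29 ≈ 860.69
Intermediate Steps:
O = ⅓ (O = -⅓*(-1) = ⅓ ≈ 0.33333)
S(E) = 12 (S(E) = 3*4 = 12)
R(v) = v*(7 + v)
d = 104/29 (d = 2 - 138/(-87) = 2 - 138*(-1)/87 = 2 - 1*(-46/29) = 2 + 46/29 = 104/29 ≈ 3.5862)
d*(R(12) + S(-8)) = 104*(12*(7 + 12) + 12)/29 = 104*(12*19 + 12)/29 = 104*(228 + 12)/29 = (104/29)*240 = 24960/29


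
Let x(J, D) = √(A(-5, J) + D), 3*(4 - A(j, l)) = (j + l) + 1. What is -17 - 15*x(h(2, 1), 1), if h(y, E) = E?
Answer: -17 - 15*√6 ≈ -53.742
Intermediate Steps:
A(j, l) = 11/3 - j/3 - l/3 (A(j, l) = 4 - ((j + l) + 1)/3 = 4 - (1 + j + l)/3 = 4 + (-⅓ - j/3 - l/3) = 11/3 - j/3 - l/3)
x(J, D) = √(16/3 + D - J/3) (x(J, D) = √((11/3 - ⅓*(-5) - J/3) + D) = √((11/3 + 5/3 - J/3) + D) = √((16/3 - J/3) + D) = √(16/3 + D - J/3))
-17 - 15*x(h(2, 1), 1) = -17 - 5*√(48 - 3*1 + 9*1) = -17 - 5*√(48 - 3 + 9) = -17 - 5*√54 = -17 - 5*3*√6 = -17 - 15*√6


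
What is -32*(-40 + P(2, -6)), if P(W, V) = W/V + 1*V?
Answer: 4448/3 ≈ 1482.7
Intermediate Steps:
P(W, V) = V + W/V (P(W, V) = W/V + V = V + W/V)
-32*(-40 + P(2, -6)) = -32*(-40 + (-6 + 2/(-6))) = -32*(-40 + (-6 + 2*(-⅙))) = -32*(-40 + (-6 - ⅓)) = -32*(-40 - 19/3) = -32*(-139/3) = 4448/3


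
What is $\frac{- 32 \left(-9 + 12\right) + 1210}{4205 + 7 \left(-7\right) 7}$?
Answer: $\frac{557}{1931} \approx 0.28845$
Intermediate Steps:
$\frac{- 32 \left(-9 + 12\right) + 1210}{4205 + 7 \left(-7\right) 7} = \frac{\left(-32\right) 3 + 1210}{4205 - 343} = \frac{-96 + 1210}{4205 - 343} = \frac{1114}{3862} = 1114 \cdot \frac{1}{3862} = \frac{557}{1931}$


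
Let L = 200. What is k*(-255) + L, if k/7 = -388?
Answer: 692780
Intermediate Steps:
k = -2716 (k = 7*(-388) = -2716)
k*(-255) + L = -2716*(-255) + 200 = 692580 + 200 = 692780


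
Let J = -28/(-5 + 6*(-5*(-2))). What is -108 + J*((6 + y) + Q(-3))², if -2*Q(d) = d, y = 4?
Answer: -9643/55 ≈ -175.33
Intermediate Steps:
Q(d) = -d/2
J = -28/55 (J = -28/(-5 + 6*10) = -28/(-5 + 60) = -28/55 ≈ -0.50909)
-108 + J*((6 + y) + Q(-3))² = -108 - 28*((6 + 4) - ½*(-3))²/55 = -108 - 28*(10 + 3/2)²/55 = -108 - 28*(23/2)²/55 = -108 - 28/55*529/4 = -108 - 3703/55 = -9643/55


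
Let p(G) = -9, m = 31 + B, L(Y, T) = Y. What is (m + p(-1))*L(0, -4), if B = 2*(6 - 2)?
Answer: 0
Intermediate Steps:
B = 8 (B = 2*4 = 8)
m = 39 (m = 31 + 8 = 39)
(m + p(-1))*L(0, -4) = (39 - 9)*0 = 30*0 = 0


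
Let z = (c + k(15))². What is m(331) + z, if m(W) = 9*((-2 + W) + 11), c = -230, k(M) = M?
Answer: 49285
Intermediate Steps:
z = 46225 (z = (-230 + 15)² = (-215)² = 46225)
m(W) = 81 + 9*W (m(W) = 9*(9 + W) = 81 + 9*W)
m(331) + z = (81 + 9*331) + 46225 = (81 + 2979) + 46225 = 3060 + 46225 = 49285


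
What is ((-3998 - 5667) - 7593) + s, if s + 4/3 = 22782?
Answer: 16568/3 ≈ 5522.7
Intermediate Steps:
s = 68342/3 (s = -4/3 + 22782 = 68342/3 ≈ 22781.)
((-3998 - 5667) - 7593) + s = ((-3998 - 5667) - 7593) + 68342/3 = (-9665 - 7593) + 68342/3 = -17258 + 68342/3 = 16568/3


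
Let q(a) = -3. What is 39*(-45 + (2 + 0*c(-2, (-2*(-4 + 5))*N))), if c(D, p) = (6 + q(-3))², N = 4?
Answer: -1677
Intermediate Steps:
c(D, p) = 9 (c(D, p) = (6 - 3)² = 3² = 9)
39*(-45 + (2 + 0*c(-2, (-2*(-4 + 5))*N))) = 39*(-45 + (2 + 0*9)) = 39*(-45 + (2 + 0)) = 39*(-45 + 2) = 39*(-43) = -1677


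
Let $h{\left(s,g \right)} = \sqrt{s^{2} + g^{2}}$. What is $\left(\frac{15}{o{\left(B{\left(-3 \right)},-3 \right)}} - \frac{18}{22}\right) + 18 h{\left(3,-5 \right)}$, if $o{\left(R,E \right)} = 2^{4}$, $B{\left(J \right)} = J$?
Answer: $\frac{21}{176} + 18 \sqrt{34} \approx 105.08$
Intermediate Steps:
$o{\left(R,E \right)} = 16$
$h{\left(s,g \right)} = \sqrt{g^{2} + s^{2}}$
$\left(\frac{15}{o{\left(B{\left(-3 \right)},-3 \right)}} - \frac{18}{22}\right) + 18 h{\left(3,-5 \right)} = \left(\frac{15}{16} - \frac{18}{22}\right) + 18 \sqrt{\left(-5\right)^{2} + 3^{2}} = \left(15 \cdot \frac{1}{16} - \frac{9}{11}\right) + 18 \sqrt{25 + 9} = \left(\frac{15}{16} - \frac{9}{11}\right) + 18 \sqrt{34} = \frac{21}{176} + 18 \sqrt{34}$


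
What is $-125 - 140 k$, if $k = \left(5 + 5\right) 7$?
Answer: $-9925$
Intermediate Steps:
$k = 70$ ($k = 10 \cdot 7 = 70$)
$-125 - 140 k = -125 - 9800 = -9925$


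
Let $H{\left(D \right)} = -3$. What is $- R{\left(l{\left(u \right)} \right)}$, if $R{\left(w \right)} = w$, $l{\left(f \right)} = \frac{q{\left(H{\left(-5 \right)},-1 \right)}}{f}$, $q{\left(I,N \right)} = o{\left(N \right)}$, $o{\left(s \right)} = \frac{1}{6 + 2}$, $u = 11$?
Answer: $- \frac{1}{88} \approx -0.011364$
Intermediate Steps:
$o{\left(s \right)} = \frac{1}{8}$
$q{\left(I,N \right)} = \frac{1}{8}$
$l{\left(f \right)} = \frac{1}{8 f}$
$- R{\left(l{\left(u \right)} \right)} = - \frac{1}{8 \cdot 11} = \left(-1\right) \frac{1}{88} = - \frac{1}{88}$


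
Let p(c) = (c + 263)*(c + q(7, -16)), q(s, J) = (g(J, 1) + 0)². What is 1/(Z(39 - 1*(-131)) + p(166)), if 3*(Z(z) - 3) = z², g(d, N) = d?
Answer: 3/572023 ≈ 5.2445e-6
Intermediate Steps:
q(s, J) = J² (q(s, J) = (J + 0)² = J²)
p(c) = (256 + c)*(263 + c) (p(c) = (c + 263)*(c + (-16)²) = (263 + c)*(c + 256) = (263 + c)*(256 + c) = (256 + c)*(263 + c))
Z(z) = 3 + z²/3
1/(Z(39 - 1*(-131)) + p(166)) = 1/((3 + (39 - 1*(-131))²/3) + (67328 + 166² + 519*166)) = 1/((3 + (39 + 131)²/3) + (67328 + 27556 + 86154)) = 1/((3 + (⅓)*170²) + 181038) = 1/((3 + (⅓)*28900) + 181038) = 1/((3 + 28900/3) + 181038) = 1/(28909/3 + 181038) = 1/(572023/3) = 3/572023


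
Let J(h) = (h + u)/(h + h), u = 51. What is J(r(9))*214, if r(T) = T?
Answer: 2140/3 ≈ 713.33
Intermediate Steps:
J(h) = (51 + h)/(2*h) (J(h) = (h + 51)/(h + h) = (51 + h)/((2*h)) = (51 + h)*(1/(2*h)) = (51 + h)/(2*h))
J(r(9))*214 = ((½)*(51 + 9)/9)*214 = ((½)*(⅑)*60)*214 = (10/3)*214 = 2140/3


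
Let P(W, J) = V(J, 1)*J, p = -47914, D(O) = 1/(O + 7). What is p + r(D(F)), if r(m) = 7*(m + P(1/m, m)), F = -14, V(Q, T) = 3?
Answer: -47918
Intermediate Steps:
D(O) = 1/(7 + O)
P(W, J) = 3*J
r(m) = 28*m (r(m) = 7*(m + 3*m) = 7*(4*m) = 28*m)
p + r(D(F)) = -47914 + 28/(7 - 14) = -47914 + 28/(-7) = -47914 + 28*(-⅐) = -47914 - 4 = -47918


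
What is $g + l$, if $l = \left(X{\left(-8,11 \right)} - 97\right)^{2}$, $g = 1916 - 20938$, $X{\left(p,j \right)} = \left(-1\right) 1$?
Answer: $-9418$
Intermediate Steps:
$X{\left(p,j \right)} = -1$
$g = -19022$ ($g = 1916 - 20938 = -19022$)
$l = 9604$ ($l = \left(-1 - 97\right)^{2} = \left(-98\right)^{2} = 9604$)
$g + l = -19022 + 9604 = -9418$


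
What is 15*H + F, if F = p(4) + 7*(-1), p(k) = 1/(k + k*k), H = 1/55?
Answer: -1469/220 ≈ -6.6773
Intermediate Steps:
H = 1/55 ≈ 0.018182
p(k) = 1/(k + k²)
F = -139/20 (F = 1/(4*(1 + 4)) + 7*(-1) = (¼)/5 - 7 = (¼)*(⅕) - 7 = 1/20 - 7 = -139/20 ≈ -6.9500)
15*H + F = 15*(1/55) - 139/20 = 3/11 - 139/20 = -1469/220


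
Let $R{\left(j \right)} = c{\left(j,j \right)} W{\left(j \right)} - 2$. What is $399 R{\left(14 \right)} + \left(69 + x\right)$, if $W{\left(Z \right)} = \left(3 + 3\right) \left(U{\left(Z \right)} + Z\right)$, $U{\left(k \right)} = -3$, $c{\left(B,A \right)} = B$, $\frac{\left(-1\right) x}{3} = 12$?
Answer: $367911$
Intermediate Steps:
$x = -36$ ($x = \left(-3\right) 12 = -36$)
$W{\left(Z \right)} = -18 + 6 Z$ ($W{\left(Z \right)} = \left(3 + 3\right) \left(-3 + Z\right) = 6 \left(-3 + Z\right) = -18 + 6 Z$)
$R{\left(j \right)} = -2 + j \left(-18 + 6 j\right)$ ($R{\left(j \right)} = j \left(-18 + 6 j\right) - 2 = -2 + j \left(-18 + 6 j\right)$)
$399 R{\left(14 \right)} + \left(69 + x\right) = 399 \left(-2 + 6 \cdot 14 \left(-3 + 14\right)\right) + \left(69 - 36\right) = 399 \left(-2 + 6 \cdot 14 \cdot 11\right) + 33 = 399 \left(-2 + 924\right) + 33 = 399 \cdot 922 + 33 = 367878 + 33 = 367911$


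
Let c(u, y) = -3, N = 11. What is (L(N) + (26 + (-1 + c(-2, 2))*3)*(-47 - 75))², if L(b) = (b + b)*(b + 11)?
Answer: 1498176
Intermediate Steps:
L(b) = 2*b*(11 + b) (L(b) = (2*b)*(11 + b) = 2*b*(11 + b))
(L(N) + (26 + (-1 + c(-2, 2))*3)*(-47 - 75))² = (2*11*(11 + 11) + (26 + (-1 - 3)*3)*(-47 - 75))² = (2*11*22 + (26 - 4*3)*(-122))² = (484 + (26 - 12)*(-122))² = (484 + 14*(-122))² = (484 - 1708)² = (-1224)² = 1498176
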